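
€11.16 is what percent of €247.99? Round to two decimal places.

4.50%

€11.16 ÷ €247.99 ≈ 4.50%.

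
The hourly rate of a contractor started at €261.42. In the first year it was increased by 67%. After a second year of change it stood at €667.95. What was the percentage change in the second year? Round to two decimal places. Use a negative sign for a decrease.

After the first year: €261.42 × 1.67 = €436.5714.
Second-year multiplier: €667.95 ÷ €436.5714 ≈ 1.52999.
That is a change of 53.00%.

53.00%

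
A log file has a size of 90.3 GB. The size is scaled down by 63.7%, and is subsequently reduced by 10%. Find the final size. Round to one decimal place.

29.5 GB

Each change multiplies by a factor: 0.363 × 0.9 = 0.3267.
90.3 × 0.3267 = 29.50101 ≈ 29.5.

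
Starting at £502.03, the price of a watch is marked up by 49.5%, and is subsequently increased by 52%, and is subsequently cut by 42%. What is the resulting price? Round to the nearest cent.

£661.67

Each change multiplies by a factor: 1.495 × 1.52 × 0.58 = 1.317992.
£502.03 × 1.317992 = £661.67152376 ≈ £661.67.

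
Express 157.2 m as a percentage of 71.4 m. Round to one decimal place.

220.2%

157.2 m ÷ 71.4 m ≈ 220.2%.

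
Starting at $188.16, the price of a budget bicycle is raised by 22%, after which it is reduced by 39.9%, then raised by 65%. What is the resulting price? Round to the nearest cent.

$227.64

Each change multiplies by a factor: 1.22 × 0.601 × 1.65 = 1.209813.
$188.16 × 1.209813 = $227.63841408 ≈ $227.64.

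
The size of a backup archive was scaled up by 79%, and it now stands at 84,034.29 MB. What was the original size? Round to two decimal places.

The overall multiplier applied was 1.79.
So the original size was 84,034.29 ÷ 1.79 ≈ 46,946.53 MB.

46,946.53 MB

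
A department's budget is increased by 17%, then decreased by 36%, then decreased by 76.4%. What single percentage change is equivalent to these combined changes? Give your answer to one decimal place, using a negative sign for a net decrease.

-82.3%

The combined multiplier is 1.17 × 0.64 × 0.236 = 0.1767168.
That corresponds to a decrease of 82.3%.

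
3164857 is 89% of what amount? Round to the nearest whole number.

3556019

3164857 ÷ 0.89 ≈ 3556019.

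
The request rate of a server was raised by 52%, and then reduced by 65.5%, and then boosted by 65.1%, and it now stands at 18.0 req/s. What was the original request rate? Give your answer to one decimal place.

Undoing the 65.1% increase: 18.0 ÷ 1.651 ≈ 10.902483.
Undoing the 65.5% decrease: 10.902483 ÷ 0.345 = 31.6014.
Undoing the 52% increase: 31.6014 ÷ 1.52 ≈ 20.8 req/s.

20.8 req/s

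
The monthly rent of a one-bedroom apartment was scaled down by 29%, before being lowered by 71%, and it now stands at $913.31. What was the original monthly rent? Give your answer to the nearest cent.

The overall multiplier applied was 0.71 × 0.29 = 0.2059.
So the original monthly rent was $913.31 ÷ 0.2059 ≈ $4,435.70.

$4,435.70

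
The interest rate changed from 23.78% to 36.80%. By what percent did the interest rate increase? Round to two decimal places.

The change is 36.80 − 23.78 = 13.02 percentage points.
Relative to the original 23.78%, that is 13.02 ÷ 23.78 ≈ 54.75%.
So the interest rate rose by 54.75%.

54.75%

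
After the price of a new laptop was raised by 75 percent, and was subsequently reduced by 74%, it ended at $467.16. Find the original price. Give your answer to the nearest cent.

$1026.73

The overall multiplier applied was 1.75 × 0.26 = 0.455.
So the original price was $467.16 ÷ 0.455 ≈ $1026.73.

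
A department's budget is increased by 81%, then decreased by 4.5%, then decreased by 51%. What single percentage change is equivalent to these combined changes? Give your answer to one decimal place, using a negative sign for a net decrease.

The combined multiplier is 1.81 × 0.955 × 0.49 = 0.8469895.
That corresponds to a decrease of 15.3%.

-15.3%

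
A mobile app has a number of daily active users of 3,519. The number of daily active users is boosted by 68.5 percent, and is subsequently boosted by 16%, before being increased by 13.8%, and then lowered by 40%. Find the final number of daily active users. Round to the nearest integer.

4,696

Each change multiplies by a factor: 1.685 × 1.16 × 1.138 × 0.6 = 1.33460088.
3,519 × 1.33460088 = 4696.46049672 ≈ 4,696.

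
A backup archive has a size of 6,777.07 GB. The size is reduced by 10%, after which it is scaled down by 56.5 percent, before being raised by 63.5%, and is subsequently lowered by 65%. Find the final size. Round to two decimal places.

Each change multiplies by a factor: 0.9 × 0.435 × 1.635 × 0.35 = 0.224035875.
6,777.07 × 0.224035875 = 1518.30680738625 ≈ 1,518.31.

1,518.31 GB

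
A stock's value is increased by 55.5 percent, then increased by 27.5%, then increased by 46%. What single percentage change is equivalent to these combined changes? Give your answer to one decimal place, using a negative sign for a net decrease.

189.5%

The combined multiplier is 1.555 × 1.275 × 1.46 = 2.8946325.
That corresponds to an increase of 189.5%.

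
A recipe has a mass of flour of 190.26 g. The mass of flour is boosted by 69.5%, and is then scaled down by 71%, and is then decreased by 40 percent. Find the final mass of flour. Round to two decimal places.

Each change multiplies by a factor: 1.695 × 0.29 × 0.6 = 0.29493.
190.26 × 0.29493 = 56.1133818 ≈ 56.11.

56.11 g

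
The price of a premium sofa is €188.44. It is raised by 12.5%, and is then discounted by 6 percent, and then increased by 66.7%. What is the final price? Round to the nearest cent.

Each change multiplies by a factor: 1.125 × 0.94 × 1.667 = 1.7628525.
€188.44 × 1.7628525 = €332.1919251 ≈ €332.19.

€332.19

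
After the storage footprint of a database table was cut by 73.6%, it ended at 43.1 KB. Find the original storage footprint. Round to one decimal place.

The overall multiplier applied was 0.264.
So the original storage footprint was 43.1 ÷ 0.264 ≈ 163.3 KB.

163.3 KB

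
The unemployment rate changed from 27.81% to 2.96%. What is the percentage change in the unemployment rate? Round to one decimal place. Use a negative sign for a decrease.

-89.4%

The change is 2.96 − 27.81 = -24.85 percentage points.
Relative to the original 27.81%, that is -24.85 ÷ 27.81 ≈ -89.4%.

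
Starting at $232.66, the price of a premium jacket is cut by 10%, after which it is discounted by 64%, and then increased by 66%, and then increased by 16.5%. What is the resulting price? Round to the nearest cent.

Each change multiplies by a factor: 0.9 × 0.36 × 1.66 × 1.165 = 0.6265836.
$232.66 × 0.6265836 = $145.780940376 ≈ $145.78.

$145.78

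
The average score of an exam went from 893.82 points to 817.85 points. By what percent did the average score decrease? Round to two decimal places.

8.50%

Change: 817.85 − 893.82 = -75.97.
Relative to the original: -75.97 ÷ 893.82 ≈ -8.50%.
So the average score decreased by 8.50%.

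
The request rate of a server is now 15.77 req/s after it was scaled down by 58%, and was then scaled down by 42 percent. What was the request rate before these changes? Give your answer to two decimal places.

Undoing the 42% decrease: 15.77 ÷ 0.58 ≈ 27.189655.
Undoing the 58% decrease: 27.189655 ÷ 0.42 ≈ 64.74 req/s.

64.74 req/s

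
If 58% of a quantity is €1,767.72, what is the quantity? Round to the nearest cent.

€3,047.79

€1,767.72 ÷ 0.58 ≈ €3,047.79.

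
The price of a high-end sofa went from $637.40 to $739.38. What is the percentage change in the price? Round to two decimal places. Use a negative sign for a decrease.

Change: $739.38 − $637.40 = $101.98.
Relative to the original: $101.98 ÷ $637.40 ≈ 16.00%.

16.00%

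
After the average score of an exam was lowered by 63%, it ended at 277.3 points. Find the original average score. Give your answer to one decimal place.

The overall multiplier applied was 0.37.
So the original average score was 277.3 ÷ 0.37 ≈ 749.5 points.

749.5 points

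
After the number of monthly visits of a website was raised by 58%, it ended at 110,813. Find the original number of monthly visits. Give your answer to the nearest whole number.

The overall multiplier applied was 1.58.
So the original number of monthly visits was 110,813 ÷ 1.58 ≈ 70,135.

70,135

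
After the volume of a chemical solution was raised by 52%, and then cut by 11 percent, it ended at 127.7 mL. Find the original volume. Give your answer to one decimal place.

94.4 mL

The overall multiplier applied was 1.52 × 0.89 = 1.3528.
So the original volume was 127.7 ÷ 1.3528 ≈ 94.4 mL.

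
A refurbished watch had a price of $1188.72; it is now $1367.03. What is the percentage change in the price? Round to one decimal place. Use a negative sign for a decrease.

15.0%

Change: $1367.03 − $1188.72 = $178.31.
Relative to the original: $178.31 ÷ $1188.72 ≈ 15.0%.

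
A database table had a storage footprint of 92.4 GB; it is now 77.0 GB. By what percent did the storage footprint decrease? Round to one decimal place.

16.7%

Change: 77.0 − 92.4 = -15.4.
Relative to the original: -15.4 ÷ 92.4 ≈ -16.7%.
So the storage footprint decreased by 16.7%.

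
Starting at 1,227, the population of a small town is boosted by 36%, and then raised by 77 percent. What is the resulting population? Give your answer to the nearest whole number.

After the 36% increase: 1,227 × 1.36 = 1668.72.
77% increase: 1668.72 × 1.77 = 2953.6344 ≈ 2,954.

2,954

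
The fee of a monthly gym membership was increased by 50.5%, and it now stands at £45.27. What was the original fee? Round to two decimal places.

£30.08

The overall multiplier applied was 1.505.
So the original fee was £45.27 ÷ 1.505 ≈ £30.08.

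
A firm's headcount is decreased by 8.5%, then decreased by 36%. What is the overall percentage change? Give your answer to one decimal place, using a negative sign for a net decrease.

An 8.5% decrease multiplies by 0.915.
Then a 36% decrease: 0.915 × 0.64 = 0.5856.
Overall factor 0.5856, i.e. -41.4%.

-41.4%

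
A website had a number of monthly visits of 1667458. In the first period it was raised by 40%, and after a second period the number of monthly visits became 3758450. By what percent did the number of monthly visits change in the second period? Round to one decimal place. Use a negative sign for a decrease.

61.0%

After the first period: 1667458 × 1.4 = 2334441.2.
Second-period multiplier: 3758450 ÷ 2334441.2 ≈ 1.61.
That is a change of 61.0%.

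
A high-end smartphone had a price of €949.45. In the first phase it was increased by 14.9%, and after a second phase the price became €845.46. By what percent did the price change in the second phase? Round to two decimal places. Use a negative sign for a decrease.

After the first phase: €949.45 × 1.149 = €1090.91805.
Second-phase multiplier: €845.46 ÷ €1090.91805 ≈ 0.774999.
That is a change of -22.50%.

-22.50%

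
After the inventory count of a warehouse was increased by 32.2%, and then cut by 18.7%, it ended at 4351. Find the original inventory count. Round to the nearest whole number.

Undoing the 18.7% decrease: 4351 ÷ 0.813 ≈ 5351.783518.
Undoing the 32.2% increase: 5351.783518 ÷ 1.322 ≈ 4048.

4048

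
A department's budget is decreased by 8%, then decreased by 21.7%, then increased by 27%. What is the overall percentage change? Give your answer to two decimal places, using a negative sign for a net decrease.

-8.51%

The combined multiplier is 0.92 × 0.783 × 1.27 = 0.9148572.
That corresponds to a decrease of 8.51%.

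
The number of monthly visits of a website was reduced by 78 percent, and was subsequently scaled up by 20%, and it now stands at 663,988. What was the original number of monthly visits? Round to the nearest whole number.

2,515,106

Undoing the 20% increase: 663,988 ÷ 1.2 ≈ 553323.333333.
Undoing the 78% decrease: 553323.333333 ÷ 0.22 ≈ 2,515,106.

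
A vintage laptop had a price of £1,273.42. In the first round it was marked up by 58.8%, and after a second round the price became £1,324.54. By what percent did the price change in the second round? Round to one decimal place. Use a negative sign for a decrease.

-34.5%

After the first round: £1,273.42 × 1.588 = £2022.19096.
Second-round multiplier: £1,324.54 ÷ £2022.19096 ≈ 0.655.
That is a change of -34.5%.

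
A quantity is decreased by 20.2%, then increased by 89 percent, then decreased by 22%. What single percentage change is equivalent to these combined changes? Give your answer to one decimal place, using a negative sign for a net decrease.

17.6%

A 20.2% decrease multiplies by 0.798.
Then an 89% increase: 0.798 × 1.89 = 1.50822.
Then a 22% decrease: 1.50822 × 0.78 = 1.1764116.
Overall factor 1.1764116, i.e. 17.6%.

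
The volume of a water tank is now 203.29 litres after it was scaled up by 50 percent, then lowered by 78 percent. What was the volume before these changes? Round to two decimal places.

Undoing the 78% decrease: 203.29 ÷ 0.22 ≈ 924.045455.
Undoing the 50% increase: 924.045455 ÷ 1.5 ≈ 616.03 litres.

616.03 litres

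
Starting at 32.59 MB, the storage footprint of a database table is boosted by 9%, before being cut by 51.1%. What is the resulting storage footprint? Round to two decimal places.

17.37 MB

Each change multiplies by a factor: 1.09 × 0.489 = 0.53301.
32.59 × 0.53301 = 17.3707959 ≈ 17.37.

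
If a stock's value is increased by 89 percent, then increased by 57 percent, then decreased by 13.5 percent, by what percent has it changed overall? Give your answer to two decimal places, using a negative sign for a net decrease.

156.67%

The combined multiplier is 1.89 × 1.57 × 0.865 = 2.5667145.
That corresponds to an increase of 156.67%.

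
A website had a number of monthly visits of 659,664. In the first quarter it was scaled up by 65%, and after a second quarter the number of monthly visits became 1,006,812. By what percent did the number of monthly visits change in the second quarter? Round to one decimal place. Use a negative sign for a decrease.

-7.5%

After the first quarter: 659,664 × 1.65 = 1088445.6.
Second-quarter multiplier: 1,006,812 ÷ 1088445.6 ≈ 0.925.
That is a change of -7.5%.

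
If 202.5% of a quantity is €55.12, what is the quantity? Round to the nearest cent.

€55.12 ÷ 2.025 ≈ €27.22.

€27.22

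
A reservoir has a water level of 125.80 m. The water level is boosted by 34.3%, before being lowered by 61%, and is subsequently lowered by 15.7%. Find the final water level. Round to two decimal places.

Each change multiplies by a factor: 1.343 × 0.39 × 0.843 = 0.44153811.
125.80 × 0.44153811 = 55.545494238 ≈ 55.55.

55.55 m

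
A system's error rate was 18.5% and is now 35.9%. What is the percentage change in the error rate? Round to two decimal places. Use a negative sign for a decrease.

The change is 35.9 − 18.5 = 17.4 percentage points.
Relative to the original 18.5%, that is 17.4 ÷ 18.5 ≈ 94.05%.

94.05%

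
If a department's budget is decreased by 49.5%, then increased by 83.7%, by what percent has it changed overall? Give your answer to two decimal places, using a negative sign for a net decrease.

-7.23%

A 49.5% decrease multiplies by 0.505.
Then an 83.7% increase: 0.505 × 1.837 = 0.927685.
Overall factor 0.927685, i.e. -7.23%.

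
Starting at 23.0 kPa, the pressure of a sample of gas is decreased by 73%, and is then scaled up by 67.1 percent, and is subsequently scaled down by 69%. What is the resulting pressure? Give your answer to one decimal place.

Apply the 73% decrease: 23.0 × 0.27 = 6.21.
After the 67.1% increase: 6.21 × 1.671 = 10.37691.
69% decrease: 10.37691 × 0.31 = 3.2168421 ≈ 3.2.

3.2 kPa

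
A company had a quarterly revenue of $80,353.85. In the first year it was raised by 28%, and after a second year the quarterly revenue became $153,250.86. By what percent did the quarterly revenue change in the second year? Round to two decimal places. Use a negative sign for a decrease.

After the first year: $80,353.85 × 1.28 = $102852.928.
Second-year multiplier: $153,250.86 ÷ $102852.928 ≈ 1.49.
That is a change of 49.00%.

49.00%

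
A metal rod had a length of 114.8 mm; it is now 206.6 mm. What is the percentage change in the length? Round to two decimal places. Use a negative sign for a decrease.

79.97%

Change: 206.6 − 114.8 = 91.8.
Relative to the original: 91.8 ÷ 114.8 ≈ 79.97%.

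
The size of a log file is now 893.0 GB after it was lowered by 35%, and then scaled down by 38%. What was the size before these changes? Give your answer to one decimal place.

Undoing the 38% decrease: 893.0 ÷ 0.62 ≈ 1440.322581.
Undoing the 35% decrease: 1440.322581 ÷ 0.65 ≈ 2215.9 GB.

2215.9 GB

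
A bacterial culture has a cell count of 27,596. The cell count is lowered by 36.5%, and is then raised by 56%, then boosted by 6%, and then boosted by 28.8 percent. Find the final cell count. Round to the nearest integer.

37,322

Apply the 36.5% decrease: 27,596 × 0.635 = 17523.46.
After the 56% increase: 17523.46 × 1.56 = 27336.5976.
Apply the 6% increase: 27336.5976 × 1.06 = 28976.793456.
After the 28.8% increase: 28976.793456 × 1.288 = 37322.109971328 ≈ 37,322.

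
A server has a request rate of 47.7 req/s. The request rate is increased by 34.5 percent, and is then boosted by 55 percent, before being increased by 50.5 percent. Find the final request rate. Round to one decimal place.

149.7 req/s

After the 34.5% increase: 47.7 × 1.345 = 64.1565.
After the 55% increase: 64.1565 × 1.55 = 99.442575.
Apply the 50.5% increase: 99.442575 × 1.505 = 149.661075375 ≈ 149.7.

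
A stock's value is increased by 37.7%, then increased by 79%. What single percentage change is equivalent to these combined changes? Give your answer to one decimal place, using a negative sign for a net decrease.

146.5%

A 37.7% increase multiplies by 1.377.
Then a 79% increase: 1.377 × 1.79 = 2.46483.
Overall factor 2.46483, i.e. 146.5%.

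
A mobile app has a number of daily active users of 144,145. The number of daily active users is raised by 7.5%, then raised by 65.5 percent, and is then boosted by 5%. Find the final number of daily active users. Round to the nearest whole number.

7.5% increase: 144,145 × 1.075 = 154955.875.
65.5% increase: 154955.875 × 1.655 = 256451.973125.
After the 5% increase: 256451.973125 × 1.05 = 269274.57178125 ≈ 269,275.

269,275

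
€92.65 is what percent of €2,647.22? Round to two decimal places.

€92.65 ÷ €2,647.22 ≈ 3.50%.

3.50%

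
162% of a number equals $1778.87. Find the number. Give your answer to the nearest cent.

$1098.07

$1778.87 ÷ 1.62 ≈ $1098.07.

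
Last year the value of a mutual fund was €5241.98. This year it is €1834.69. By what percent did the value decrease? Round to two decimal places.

65.00%

Change: €1834.69 − €5241.98 = -€3407.29.
Relative to the original: -€3407.29 ÷ €5241.98 ≈ -65.00%.
So the value decreased by 65.00%.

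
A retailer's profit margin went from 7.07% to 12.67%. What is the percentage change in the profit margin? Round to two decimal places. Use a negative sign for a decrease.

79.21%

The change is 12.67 − 7.07 = 5.60 percentage points.
Relative to the original 7.07%, that is 5.60 ÷ 7.07 ≈ 79.21%.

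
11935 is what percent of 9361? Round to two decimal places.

11935 ÷ 9361 ≈ 127.50%.

127.50%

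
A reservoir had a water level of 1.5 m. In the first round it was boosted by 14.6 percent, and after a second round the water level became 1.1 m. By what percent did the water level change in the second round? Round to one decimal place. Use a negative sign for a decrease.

After the first round: 1.5 × 1.146 = 1.719.
Second-round multiplier: 1.1 ÷ 1.719 ≈ 0.63991.
That is a change of -36.0%.

-36.0%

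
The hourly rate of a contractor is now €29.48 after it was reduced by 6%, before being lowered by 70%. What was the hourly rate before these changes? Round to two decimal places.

€104.54

Undoing the 70% decrease: €29.48 ÷ 0.3 ≈ €98.266667.
Undoing the 6% decrease: €98.266667 ÷ 0.94 ≈ €104.54.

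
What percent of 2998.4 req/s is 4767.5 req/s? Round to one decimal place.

159.0%

4767.5 req/s ÷ 2998.4 req/s ≈ 159.0%.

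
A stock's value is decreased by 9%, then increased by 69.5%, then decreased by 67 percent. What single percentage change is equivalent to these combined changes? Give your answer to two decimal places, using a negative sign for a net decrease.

The combined multiplier is 0.91 × 1.695 × 0.33 = 0.5090085.
That corresponds to a decrease of 49.10%.

-49.10%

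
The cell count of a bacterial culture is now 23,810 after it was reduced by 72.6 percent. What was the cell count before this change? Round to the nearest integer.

86,898

The overall multiplier applied was 0.274.
So the original cell count was 23,810 ÷ 0.274 ≈ 86,898.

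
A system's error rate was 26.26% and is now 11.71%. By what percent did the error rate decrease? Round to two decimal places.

55.41%

The change is 11.71 − 26.26 = -14.55 percentage points.
Relative to the original 26.26%, that is -14.55 ÷ 26.26 ≈ -55.41%.
So the error rate fell by 55.41%.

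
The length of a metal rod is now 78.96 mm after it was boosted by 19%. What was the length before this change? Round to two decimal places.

The overall multiplier applied was 1.19.
So the original length was 78.96 ÷ 1.19 ≈ 66.35 mm.

66.35 mm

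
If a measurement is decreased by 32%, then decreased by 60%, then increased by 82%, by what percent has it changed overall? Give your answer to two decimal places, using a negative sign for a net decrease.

-50.50%

The combined multiplier is 0.68 × 0.4 × 1.82 = 0.49504.
That corresponds to a decrease of 50.50%.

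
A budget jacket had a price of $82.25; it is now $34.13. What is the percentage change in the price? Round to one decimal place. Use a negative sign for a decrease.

Change: $34.13 − $82.25 = -$48.12.
Relative to the original: -$48.12 ÷ $82.25 ≈ -58.5%.

-58.5%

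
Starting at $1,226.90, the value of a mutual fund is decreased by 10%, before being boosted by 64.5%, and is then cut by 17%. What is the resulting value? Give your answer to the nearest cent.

$1,507.63

10% decrease: $1,226.90 × 0.9 = $1104.21.
64.5% increase: $1104.21 × 1.645 = $1816.42545.
Apply the 17% decrease: $1816.42545 × 0.83 = $1507.6331235 ≈ $1,507.63.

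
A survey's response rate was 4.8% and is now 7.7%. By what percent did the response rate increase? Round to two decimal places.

The change is 7.7 − 4.8 = 2.9 percentage points.
Relative to the original 4.8%, that is 2.9 ÷ 4.8 ≈ 60.42%.
So the response rate rose by 60.42%.

60.42%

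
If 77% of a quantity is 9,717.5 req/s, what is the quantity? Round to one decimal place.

12,620.1 req/s

9,717.5 req/s ÷ 0.77 ≈ 12,620.1 req/s.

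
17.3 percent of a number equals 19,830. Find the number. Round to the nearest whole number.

114,624

19,830 ÷ 0.173 ≈ 114,624.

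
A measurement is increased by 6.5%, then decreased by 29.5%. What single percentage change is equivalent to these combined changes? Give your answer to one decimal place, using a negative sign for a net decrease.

-24.9%

A 6.5% increase multiplies by 1.065.
Then a 29.5% decrease: 1.065 × 0.705 = 0.750825.
Overall factor 0.750825, i.e. -24.9%.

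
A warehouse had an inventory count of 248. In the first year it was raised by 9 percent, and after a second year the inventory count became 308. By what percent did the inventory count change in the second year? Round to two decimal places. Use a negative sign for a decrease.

13.94%

After the first year: 248 × 1.09 = 270.32.
Second-year multiplier: 308 ÷ 270.32 ≈ 1.13939.
That is a change of 13.94%.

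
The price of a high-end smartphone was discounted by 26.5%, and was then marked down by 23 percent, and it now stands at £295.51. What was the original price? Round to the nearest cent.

Undoing the 23% decrease: £295.51 ÷ 0.77 ≈ £383.779221.
Undoing the 26.5% decrease: £383.779221 ÷ 0.735 ≈ £522.15.

£522.15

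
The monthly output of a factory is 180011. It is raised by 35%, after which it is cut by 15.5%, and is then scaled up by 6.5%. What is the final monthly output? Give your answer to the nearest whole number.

218695

Apply the 35% increase: 180011 × 1.35 = 243014.85.
15.5% decrease: 243014.85 × 0.845 = 205347.54825.
Apply the 6.5% increase: 205347.54825 × 1.065 = 218695.13888625 ≈ 218695.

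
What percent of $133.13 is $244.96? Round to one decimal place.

$244.96 ÷ $133.13 ≈ 184.0%.

184.0%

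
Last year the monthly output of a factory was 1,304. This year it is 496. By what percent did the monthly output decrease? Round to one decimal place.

Change: 496 − 1,304 = -808.
Relative to the original: -808 ÷ 1,304 ≈ -62.0%.
So the monthly output decreased by 62.0%.

62.0%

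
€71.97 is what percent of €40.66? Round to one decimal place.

€71.97 ÷ €40.66 ≈ 177.0%.

177.0%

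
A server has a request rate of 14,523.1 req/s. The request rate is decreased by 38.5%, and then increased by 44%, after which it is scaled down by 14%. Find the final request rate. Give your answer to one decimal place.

Each change multiplies by a factor: 0.615 × 1.44 × 0.86 = 0.761616.
14,523.1 × 0.761616 = 11061.0253296 ≈ 11,061.0.

11,061.0 req/s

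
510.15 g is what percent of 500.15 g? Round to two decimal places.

102.00%

510.15 g ÷ 500.15 g ≈ 102.00%.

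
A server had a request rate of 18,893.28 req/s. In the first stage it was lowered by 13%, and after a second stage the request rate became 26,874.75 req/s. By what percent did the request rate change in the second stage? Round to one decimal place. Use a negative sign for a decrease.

After the first stage: 18,893.28 × 0.87 = 16437.1536.
Second-stage multiplier: 26,874.75 ÷ 16437.1536 ≈ 1.635.
That is a change of 63.5%.

63.5%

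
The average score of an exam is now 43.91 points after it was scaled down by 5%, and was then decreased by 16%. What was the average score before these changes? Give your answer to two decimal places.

55.03 points

Undoing the 16% decrease: 43.91 ÷ 0.84 ≈ 52.27381.
Undoing the 5% decrease: 52.27381 ÷ 0.95 ≈ 55.03 points.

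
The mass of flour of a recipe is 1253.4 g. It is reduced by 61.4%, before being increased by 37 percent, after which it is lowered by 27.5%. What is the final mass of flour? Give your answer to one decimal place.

61.4% decrease: 1253.4 × 0.386 = 483.8124.
37% increase: 483.8124 × 1.37 = 662.822988.
After the 27.5% decrease: 662.822988 × 0.725 = 480.5466663 ≈ 480.5.

480.5 g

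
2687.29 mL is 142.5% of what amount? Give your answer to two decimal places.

2687.29 mL ÷ 1.425 ≈ 1885.82 mL.

1885.82 mL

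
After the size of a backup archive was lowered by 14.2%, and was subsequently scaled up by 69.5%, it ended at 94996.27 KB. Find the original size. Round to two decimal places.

The overall multiplier applied was 0.858 × 1.695 = 1.45431.
So the original size was 94996.27 ÷ 1.45431 ≈ 65320.51 KB.

65320.51 KB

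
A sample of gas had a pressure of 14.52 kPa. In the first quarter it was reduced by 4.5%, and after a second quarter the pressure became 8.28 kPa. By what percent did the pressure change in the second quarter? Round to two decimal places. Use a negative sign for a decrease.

-40.29%

After the first quarter: 14.52 × 0.955 = 13.8666.
Second-quarter multiplier: 8.28 ÷ 13.8666 ≈ 0.597118.
That is a change of -40.29%.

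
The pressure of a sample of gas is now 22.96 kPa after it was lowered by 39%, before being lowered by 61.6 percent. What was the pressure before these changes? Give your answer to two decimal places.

Undoing the 61.6% decrease: 22.96 ÷ 0.384 ≈ 59.791667.
Undoing the 39% decrease: 59.791667 ÷ 0.61 ≈ 98.02 kPa.

98.02 kPa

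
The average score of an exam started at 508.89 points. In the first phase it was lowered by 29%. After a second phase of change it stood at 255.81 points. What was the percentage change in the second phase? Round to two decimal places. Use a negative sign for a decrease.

After the first phase: 508.89 × 0.71 = 361.3119.
Second-phase multiplier: 255.81 ÷ 361.3119 ≈ 0.708003.
That is a change of -29.20%.

-29.20%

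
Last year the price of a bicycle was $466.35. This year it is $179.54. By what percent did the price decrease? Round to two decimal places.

61.50%

Change: $179.54 − $466.35 = -$286.81.
Relative to the original: -$286.81 ÷ $466.35 ≈ -61.50%.
So the price decreased by 61.50%.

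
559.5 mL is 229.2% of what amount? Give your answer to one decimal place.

559.5 mL ÷ 2.292 ≈ 244.1 mL.

244.1 mL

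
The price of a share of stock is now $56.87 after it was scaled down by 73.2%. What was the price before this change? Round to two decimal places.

$212.20

The overall multiplier applied was 0.268.
So the original price was $56.87 ÷ 0.268 ≈ $212.20.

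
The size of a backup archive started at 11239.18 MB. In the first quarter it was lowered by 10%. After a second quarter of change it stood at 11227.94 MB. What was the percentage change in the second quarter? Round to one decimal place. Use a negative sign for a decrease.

11.0%

After the first quarter: 11239.18 × 0.9 = 10115.262.
Second-quarter multiplier: 11227.94 ÷ 10115.262 ≈ 1.11.
That is a change of 11.0%.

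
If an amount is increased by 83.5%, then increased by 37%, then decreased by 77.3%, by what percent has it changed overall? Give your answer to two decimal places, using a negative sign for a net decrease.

The combined multiplier is 1.835 × 1.37 × 0.227 = 0.57066665.
That corresponds to a decrease of 42.93%.

-42.93%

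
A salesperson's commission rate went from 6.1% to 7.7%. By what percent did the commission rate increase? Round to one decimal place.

The change is 7.7 − 6.1 = 1.6 percentage points.
Relative to the original 6.1%, that is 1.6 ÷ 6.1 ≈ 26.2%.
So the commission rate rose by 26.2%.

26.2%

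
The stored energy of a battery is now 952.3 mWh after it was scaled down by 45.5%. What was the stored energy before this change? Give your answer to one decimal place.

The overall multiplier applied was 0.545.
So the original stored energy was 952.3 ÷ 0.545 ≈ 1,747.3 mWh.

1,747.3 mWh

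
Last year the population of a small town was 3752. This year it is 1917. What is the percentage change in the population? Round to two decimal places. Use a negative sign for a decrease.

-48.91%

Change: 1917 − 3752 = -1835.
Relative to the original: -1835 ÷ 3752 ≈ -48.91%.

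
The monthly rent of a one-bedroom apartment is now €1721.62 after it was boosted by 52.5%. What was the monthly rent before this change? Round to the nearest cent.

The overall multiplier applied was 1.525.
So the original monthly rent was €1721.62 ÷ 1.525 ≈ €1128.93.

€1128.93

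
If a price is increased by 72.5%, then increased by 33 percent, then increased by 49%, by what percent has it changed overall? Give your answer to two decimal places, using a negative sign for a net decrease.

241.84%

A 72.5% increase multiplies by 1.725.
Then a 33% increase: 1.725 × 1.33 = 2.29425.
Then a 49% increase: 2.29425 × 1.49 = 3.4184325.
Overall factor 3.4184325, i.e. 241.84%.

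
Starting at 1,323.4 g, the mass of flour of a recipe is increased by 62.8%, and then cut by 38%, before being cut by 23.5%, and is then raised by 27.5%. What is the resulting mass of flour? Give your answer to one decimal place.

1,302.9 g

Apply the 62.8% increase: 1,323.4 × 1.628 = 2154.4952.
After the 38% decrease: 2154.4952 × 0.62 = 1335.787024.
After the 23.5% decrease: 1335.787024 × 0.765 = 1021.87707336.
Apply the 27.5% increase: 1021.87707336 × 1.275 = 1302.893268534 ≈ 1,302.9.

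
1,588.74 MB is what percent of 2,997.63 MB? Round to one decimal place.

1,588.74 MB ÷ 2,997.63 MB ≈ 53.0%.

53.0%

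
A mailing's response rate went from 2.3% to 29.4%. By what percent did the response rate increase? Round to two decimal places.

The change is 29.4 − 2.3 = 27.1 percentage points.
Relative to the original 2.3%, that is 27.1 ÷ 2.3 ≈ 1178.26%.
So the response rate rose by 1178.26%.

1178.26%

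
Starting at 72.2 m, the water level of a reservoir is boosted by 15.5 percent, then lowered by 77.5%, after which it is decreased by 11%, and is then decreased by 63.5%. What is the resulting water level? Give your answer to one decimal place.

Each change multiplies by a factor: 1.155 × 0.225 × 0.89 × 0.365 = 0.08442039375.
72.2 × 0.08442039375 = 6.09515242875 ≈ 6.1.

6.1 m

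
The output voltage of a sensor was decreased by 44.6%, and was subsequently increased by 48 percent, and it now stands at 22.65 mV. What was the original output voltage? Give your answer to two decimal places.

27.62 mV

Undoing the 48% increase: 22.65 ÷ 1.48 ≈ 15.304054.
Undoing the 44.6% decrease: 15.304054 ÷ 0.554 ≈ 27.62 mV.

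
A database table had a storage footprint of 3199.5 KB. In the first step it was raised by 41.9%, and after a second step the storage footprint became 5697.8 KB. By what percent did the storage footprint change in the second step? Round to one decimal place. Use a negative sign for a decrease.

25.5%

After the first step: 3199.5 × 1.419 = 4540.0905.
Second-step multiplier: 5697.8 ÷ 4540.0905 ≈ 1.255.
That is a change of 25.5%.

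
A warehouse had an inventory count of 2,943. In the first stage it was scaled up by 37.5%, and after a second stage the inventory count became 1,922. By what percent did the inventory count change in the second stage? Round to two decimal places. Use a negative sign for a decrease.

-52.50%

After the first stage: 2,943 × 1.375 = 4046.625.
Second-stage multiplier: 1,922 ÷ 4046.625 ≈ 0.474964.
That is a change of -52.50%.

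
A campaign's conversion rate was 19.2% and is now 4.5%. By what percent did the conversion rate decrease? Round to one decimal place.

76.6%

The change is 4.5 − 19.2 = -14.7 percentage points.
Relative to the original 19.2%, that is -14.7 ÷ 19.2 ≈ -76.6%.
So the conversion rate fell by 76.6%.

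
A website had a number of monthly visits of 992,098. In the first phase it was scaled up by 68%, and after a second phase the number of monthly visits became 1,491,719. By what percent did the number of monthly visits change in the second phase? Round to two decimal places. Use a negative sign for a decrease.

After the first phase: 992,098 × 1.68 = 1666724.64.
Second-phase multiplier: 1,491,719 ÷ 1666724.64 ≈ 0.895.
That is a change of -10.50%.

-10.50%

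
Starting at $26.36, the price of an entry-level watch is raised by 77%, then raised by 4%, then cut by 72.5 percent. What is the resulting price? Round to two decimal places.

Each change multiplies by a factor: 1.77 × 1.04 × 0.275 = 0.50622.
$26.36 × 0.50622 = $13.3439592 ≈ $13.34.

$13.34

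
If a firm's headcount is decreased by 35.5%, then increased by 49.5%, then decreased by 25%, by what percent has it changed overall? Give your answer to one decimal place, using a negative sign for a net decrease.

-27.7%

The combined multiplier is 0.645 × 1.495 × 0.75 = 0.72320625.
That corresponds to a decrease of 27.7%.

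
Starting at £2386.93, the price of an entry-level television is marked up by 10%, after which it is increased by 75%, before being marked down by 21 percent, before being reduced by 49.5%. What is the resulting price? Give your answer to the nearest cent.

10% increase: £2386.93 × 1.1 = £2625.623.
Apply the 75% increase: £2625.623 × 1.75 = £4594.84025.
After the 21% decrease: £4594.84025 × 0.79 = £3629.9237975.
After the 49.5% decrease: £3629.9237975 × 0.505 = £1833.1115177375 ≈ £1833.11.

£1833.11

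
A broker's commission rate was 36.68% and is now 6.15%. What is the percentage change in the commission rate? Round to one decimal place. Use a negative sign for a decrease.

-83.2%

The change is 6.15 − 36.68 = -30.53 percentage points.
Relative to the original 36.68%, that is -30.53 ÷ 36.68 ≈ -83.2%.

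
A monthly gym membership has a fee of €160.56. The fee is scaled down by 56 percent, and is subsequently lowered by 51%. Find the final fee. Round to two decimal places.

Each change multiplies by a factor: 0.44 × 0.49 = 0.2156.
€160.56 × 0.2156 = €34.616736 ≈ €34.62.

€34.62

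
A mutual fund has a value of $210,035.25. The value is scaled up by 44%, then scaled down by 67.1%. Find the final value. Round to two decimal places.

Each change multiplies by a factor: 1.44 × 0.329 = 0.47376.
$210,035.25 × 0.47376 = $99506.30004 ≈ $99,506.30.

$99,506.30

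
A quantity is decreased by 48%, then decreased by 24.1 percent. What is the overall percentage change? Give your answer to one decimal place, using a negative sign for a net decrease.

A 48% decrease multiplies by 0.52.
Then a 24.1% decrease: 0.52 × 0.759 = 0.39468.
Overall factor 0.39468, i.e. -60.5%.

-60.5%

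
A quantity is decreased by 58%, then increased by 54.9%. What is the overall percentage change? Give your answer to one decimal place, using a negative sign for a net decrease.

-34.9%

A 58% decrease multiplies by 0.42.
Then a 54.9% increase: 0.42 × 1.549 = 0.65058.
Overall factor 0.65058, i.e. -34.9%.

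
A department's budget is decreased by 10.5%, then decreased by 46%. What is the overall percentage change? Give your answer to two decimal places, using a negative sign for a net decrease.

-51.67%

The combined multiplier is 0.895 × 0.54 = 0.4833.
That corresponds to a decrease of 51.67%.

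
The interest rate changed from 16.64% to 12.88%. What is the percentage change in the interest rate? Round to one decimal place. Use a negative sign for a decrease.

-22.6%

The change is 12.88 − 16.64 = -3.76 percentage points.
Relative to the original 16.64%, that is -3.76 ÷ 16.64 ≈ -22.6%.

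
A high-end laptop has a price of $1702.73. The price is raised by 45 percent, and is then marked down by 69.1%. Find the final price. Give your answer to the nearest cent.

Each change multiplies by a factor: 1.45 × 0.309 = 0.44805.
$1702.73 × 0.44805 = $762.9081765 ≈ $762.91.

$762.91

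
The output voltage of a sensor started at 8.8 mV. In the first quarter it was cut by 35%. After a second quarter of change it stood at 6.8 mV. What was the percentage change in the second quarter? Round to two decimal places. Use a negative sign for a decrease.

After the first quarter: 8.8 × 0.65 = 5.72.
Second-quarter multiplier: 6.8 ÷ 5.72 ≈ 1.188811.
That is a change of 18.88%.

18.88%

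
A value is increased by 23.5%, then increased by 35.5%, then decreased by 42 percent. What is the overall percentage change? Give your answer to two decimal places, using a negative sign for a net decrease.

-2.94%

The combined multiplier is 1.235 × 1.355 × 0.58 = 0.9705865.
That corresponds to a decrease of 2.94%.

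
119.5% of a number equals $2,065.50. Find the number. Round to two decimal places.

$2,065.50 ÷ 1.195 ≈ $1,728.45.

$1,728.45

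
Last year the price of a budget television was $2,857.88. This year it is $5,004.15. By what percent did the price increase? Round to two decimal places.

75.10%

Change: $5,004.15 − $2,857.88 = $2,146.27.
Relative to the original: $2,146.27 ÷ $2,857.88 ≈ 75.10%.
So the price increased by 75.10%.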